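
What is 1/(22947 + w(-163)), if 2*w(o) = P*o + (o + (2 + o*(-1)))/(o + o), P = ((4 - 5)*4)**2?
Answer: 326/7055617 ≈ 4.6204e-5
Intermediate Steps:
P = 16 (P = (-1*4)**2 = (-4)**2 = 16)
w(o) = 1/(2*o) + 8*o (w(o) = (16*o + (o + (2 + o*(-1)))/(o + o))/2 = (16*o + (o + (2 - o))/((2*o)))/2 = (16*o + 2*(1/(2*o)))/2 = (16*o + 1/o)/2 = (1/o + 16*o)/2 = 1/(2*o) + 8*o)
1/(22947 + w(-163)) = 1/(22947 + ((1/2)/(-163) + 8*(-163))) = 1/(22947 + ((1/2)*(-1/163) - 1304)) = 1/(22947 + (-1/326 - 1304)) = 1/(22947 - 425105/326) = 1/(7055617/326) = 326/7055617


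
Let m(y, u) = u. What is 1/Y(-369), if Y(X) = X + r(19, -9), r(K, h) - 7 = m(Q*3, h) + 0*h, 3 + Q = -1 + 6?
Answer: -1/371 ≈ -0.0026954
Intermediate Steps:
Q = 2 (Q = -3 + (-1 + 6) = -3 + 5 = 2)
r(K, h) = 7 + h (r(K, h) = 7 + (h + 0*h) = 7 + (h + 0) = 7 + h)
Y(X) = -2 + X (Y(X) = X + (7 - 9) = X - 2 = -2 + X)
1/Y(-369) = 1/(-2 - 369) = 1/(-371) = -1/371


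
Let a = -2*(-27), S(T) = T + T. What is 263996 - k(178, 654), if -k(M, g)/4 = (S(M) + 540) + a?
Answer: 267796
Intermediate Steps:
S(T) = 2*T
a = 54
k(M, g) = -2376 - 8*M (k(M, g) = -4*((2*M + 540) + 54) = -4*((540 + 2*M) + 54) = -4*(594 + 2*M) = -2376 - 8*M)
263996 - k(178, 654) = 263996 - (-2376 - 8*178) = 263996 - (-2376 - 1424) = 263996 - 1*(-3800) = 263996 + 3800 = 267796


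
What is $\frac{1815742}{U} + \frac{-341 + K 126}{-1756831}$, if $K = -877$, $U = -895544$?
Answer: $- \frac{1545343525005}{786659730532} \approx -1.9644$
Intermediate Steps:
$\frac{1815742}{U} + \frac{-341 + K 126}{-1756831} = \frac{1815742}{-895544} + \frac{-341 - 110502}{-1756831} = 1815742 \left(- \frac{1}{895544}\right) + \left(-341 - 110502\right) \left(- \frac{1}{1756831}\right) = - \frac{907871}{447772} - - \frac{110843}{1756831} = - \frac{907871}{447772} + \frac{110843}{1756831} = - \frac{1545343525005}{786659730532}$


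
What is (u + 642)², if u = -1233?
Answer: 349281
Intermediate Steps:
(u + 642)² = (-1233 + 642)² = (-591)² = 349281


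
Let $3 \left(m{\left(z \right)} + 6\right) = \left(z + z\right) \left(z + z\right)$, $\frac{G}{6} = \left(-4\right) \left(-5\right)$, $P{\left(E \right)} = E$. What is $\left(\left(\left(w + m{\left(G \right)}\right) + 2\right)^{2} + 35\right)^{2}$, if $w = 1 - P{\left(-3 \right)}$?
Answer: $135895475404801225$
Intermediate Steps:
$G = 120$ ($G = 6 \left(\left(-4\right) \left(-5\right)\right) = 6 \cdot 20 = 120$)
$w = 4$ ($w = 1 - -3 = 1 + 3 = 4$)
$m{\left(z \right)} = -6 + \frac{4 z^{2}}{3}$ ($m{\left(z \right)} = -6 + \frac{\left(z + z\right) \left(z + z\right)}{3} = -6 + \frac{2 z 2 z}{3} = -6 + \frac{4 z^{2}}{3}$)
$\left(\left(\left(w + m{\left(G \right)}\right) + 2\right)^{2} + 35\right)^{2} = \left(\left(\left(4 - \left(6 - \frac{4 \cdot 120^{2}}{3}\right)\right) + 2\right)^{2} + 35\right)^{2} = \left(\left(\left(4 + \left(-6 + \frac{4}{3} \cdot 14400\right)\right) + 2\right)^{2} + 35\right)^{2} = \left(\left(\left(4 + \left(-6 + 19200\right)\right) + 2\right)^{2} + 35\right)^{2} = \left(\left(\left(4 + 19194\right) + 2\right)^{2} + 35\right)^{2} = \left(\left(19198 + 2\right)^{2} + 35\right)^{2} = \left(19200^{2} + 35\right)^{2} = \left(368640000 + 35\right)^{2} = 368640035^{2} = 135895475404801225$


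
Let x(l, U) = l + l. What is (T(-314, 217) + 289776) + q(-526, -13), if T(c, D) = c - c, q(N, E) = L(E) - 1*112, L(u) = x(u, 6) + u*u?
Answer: 289807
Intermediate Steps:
x(l, U) = 2*l
L(u) = u² + 2*u (L(u) = 2*u + u*u = 2*u + u² = u² + 2*u)
q(N, E) = -112 + E*(2 + E) (q(N, E) = E*(2 + E) - 1*112 = E*(2 + E) - 112 = -112 + E*(2 + E))
T(c, D) = 0
(T(-314, 217) + 289776) + q(-526, -13) = (0 + 289776) + (-112 + (-13)² + 2*(-13)) = 289776 + (-112 + 169 - 26) = 289776 + 31 = 289807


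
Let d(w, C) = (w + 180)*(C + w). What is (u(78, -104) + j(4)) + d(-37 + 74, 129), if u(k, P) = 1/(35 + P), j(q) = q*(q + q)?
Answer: 2487725/69 ≈ 36054.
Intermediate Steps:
j(q) = 2*q**2 (j(q) = q*(2*q) = 2*q**2)
d(w, C) = (180 + w)*(C + w)
(u(78, -104) + j(4)) + d(-37 + 74, 129) = (1/(35 - 104) + 2*4**2) + ((-37 + 74)**2 + 180*129 + 180*(-37 + 74) + 129*(-37 + 74)) = (1/(-69) + 2*16) + (37**2 + 23220 + 180*37 + 129*37) = (-1/69 + 32) + (1369 + 23220 + 6660 + 4773) = 2207/69 + 36022 = 2487725/69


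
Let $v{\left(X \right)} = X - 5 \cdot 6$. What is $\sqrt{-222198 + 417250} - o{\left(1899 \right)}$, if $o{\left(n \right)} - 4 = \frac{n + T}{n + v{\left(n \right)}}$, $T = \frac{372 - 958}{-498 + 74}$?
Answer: $- \frac{3598145}{798816} + 22 \sqrt{403} \approx 437.14$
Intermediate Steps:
$v{\left(X \right)} = -30 + X$ ($v{\left(X \right)} = X - 30 = -30 + X$)
$T = \frac{293}{212}$ ($T = - \frac{586}{-424} = \left(-586\right) \left(- \frac{1}{424}\right) = \frac{293}{212} \approx 1.3821$)
$o{\left(n \right)} = 4 + \frac{\frac{293}{212} + n}{-30 + 2 n}$ ($o{\left(n \right)} = 4 + \frac{n + \frac{293}{212}}{n + \left(-30 + n\right)} = 4 + \frac{\frac{293}{212} + n}{-30 + 2 n}$)
$\sqrt{-222198 + 417250} - o{\left(1899 \right)} = \sqrt{-222198 + 417250} - \frac{-25147 + 1908 \cdot 1899}{424 \left(-15 + 1899\right)} = \sqrt{195052} - \frac{-25147 + 3623292}{424 \cdot 1884} = 22 \sqrt{403} - \frac{1}{424} \cdot \frac{1}{1884} \cdot 3598145 = 22 \sqrt{403} - \frac{3598145}{798816} = - \frac{3598145}{798816} + 22 \sqrt{403}$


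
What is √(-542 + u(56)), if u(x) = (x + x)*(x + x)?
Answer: √12002 ≈ 109.55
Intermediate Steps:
u(x) = 4*x² (u(x) = (2*x)*(2*x) = 4*x²)
√(-542 + u(56)) = √(-542 + 4*56²) = √(-542 + 4*3136) = √(-542 + 12544) = √12002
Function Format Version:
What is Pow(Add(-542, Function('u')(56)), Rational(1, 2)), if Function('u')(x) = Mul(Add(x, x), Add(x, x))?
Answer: Pow(12002, Rational(1, 2)) ≈ 109.55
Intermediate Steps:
Function('u')(x) = Mul(4, Pow(x, 2)) (Function('u')(x) = Mul(Mul(2, x), Mul(2, x)) = Mul(4, Pow(x, 2)))
Pow(Add(-542, Function('u')(56)), Rational(1, 2)) = Pow(Add(-542, Mul(4, Pow(56, 2))), Rational(1, 2)) = Pow(Add(-542, Mul(4, 3136)), Rational(1, 2)) = Pow(Add(-542, 12544), Rational(1, 2)) = Pow(12002, Rational(1, 2))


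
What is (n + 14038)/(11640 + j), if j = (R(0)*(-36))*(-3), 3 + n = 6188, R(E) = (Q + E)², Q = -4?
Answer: 6741/4456 ≈ 1.5128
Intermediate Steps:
R(E) = (-4 + E)²
n = 6185 (n = -3 + 6188 = 6185)
j = 1728 (j = ((-4 + 0)²*(-36))*(-3) = ((-4)²*(-36))*(-3) = (16*(-36))*(-3) = -576*(-3) = 1728)
(n + 14038)/(11640 + j) = (6185 + 14038)/(11640 + 1728) = 20223/13368 = 20223*(1/13368) = 6741/4456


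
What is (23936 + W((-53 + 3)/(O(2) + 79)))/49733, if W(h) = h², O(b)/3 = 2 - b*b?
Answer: 127557444/265027157 ≈ 0.48130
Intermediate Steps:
O(b) = 6 - 3*b² (O(b) = 3*(2 - b*b) = 3*(2 - b²) = 6 - 3*b²)
(23936 + W((-53 + 3)/(O(2) + 79)))/49733 = (23936 + ((-53 + 3)/((6 - 3*2²) + 79))²)/49733 = (23936 + (-50/((6 - 3*4) + 79))²)*(1/49733) = (23936 + (-50/((6 - 12) + 79))²)*(1/49733) = (23936 + (-50/(-6 + 79))²)*(1/49733) = (23936 + (-50/73)²)*(1/49733) = (23936 + 2500/5329)*(1/49733) = (127557444/5329)*(1/49733) = 127557444/265027157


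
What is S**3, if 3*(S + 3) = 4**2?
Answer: 343/27 ≈ 12.704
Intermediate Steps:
S = 7/3 (S = -3 + (1/3)*4**2 = -3 + (1/3)*16 = -3 + 16/3 = 7/3 ≈ 2.3333)
S**3 = (7/3)**3 = 343/27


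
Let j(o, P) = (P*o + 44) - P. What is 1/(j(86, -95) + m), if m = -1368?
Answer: -1/9399 ≈ -0.00010639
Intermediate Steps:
j(o, P) = 44 - P + P*o (j(o, P) = (44 + P*o) - P = 44 - P + P*o)
1/(j(86, -95) + m) = 1/((44 - 1*(-95) - 95*86) - 1368) = 1/((44 + 95 - 8170) - 1368) = 1/(-8031 - 1368) = 1/(-9399) = -1/9399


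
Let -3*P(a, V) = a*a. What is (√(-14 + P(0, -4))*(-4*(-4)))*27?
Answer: 432*I*√14 ≈ 1616.4*I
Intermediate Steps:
P(a, V) = -a²/3 (P(a, V) = -a*a/3 = -a²/3)
(√(-14 + P(0, -4))*(-4*(-4)))*27 = (√(-14 - ⅓*0²)*(-4*(-4)))*27 = (√(-14 - ⅓*0)*16)*27 = (√(-14 + 0)*16)*27 = (√(-14)*16)*27 = ((I*√14)*16)*27 = (16*I*√14)*27 = 432*I*√14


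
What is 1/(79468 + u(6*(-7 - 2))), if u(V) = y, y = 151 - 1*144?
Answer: 1/79475 ≈ 1.2583e-5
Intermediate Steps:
y = 7 (y = 151 - 144 = 7)
u(V) = 7
1/(79468 + u(6*(-7 - 2))) = 1/(79468 + 7) = 1/79475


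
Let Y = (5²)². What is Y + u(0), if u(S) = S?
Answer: 625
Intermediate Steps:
Y = 625 (Y = 25² = 625)
Y + u(0) = 625 + 0 = 625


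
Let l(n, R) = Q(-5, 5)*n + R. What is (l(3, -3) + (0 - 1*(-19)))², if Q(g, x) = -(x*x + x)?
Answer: 5476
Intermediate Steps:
Q(g, x) = -x - x² (Q(g, x) = -(x² + x) = -(x + x²) = -x - x²)
l(n, R) = R - 30*n (l(n, R) = (-1*5*(1 + 5))*n + R = (-1*5*6)*n + R = -30*n + R = R - 30*n)
(l(3, -3) + (0 - 1*(-19)))² = ((-3 - 30*3) + (0 - 1*(-19)))² = ((-3 - 90) + (0 + 19))² = (-93 + 19)² = (-74)² = 5476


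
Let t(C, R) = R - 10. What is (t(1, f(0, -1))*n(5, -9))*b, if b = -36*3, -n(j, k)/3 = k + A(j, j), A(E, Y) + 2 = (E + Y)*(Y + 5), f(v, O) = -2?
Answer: -346032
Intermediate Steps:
t(C, R) = -10 + R
A(E, Y) = -2 + (5 + Y)*(E + Y) (A(E, Y) = -2 + (E + Y)*(Y + 5) = -2 + (E + Y)*(5 + Y) = -2 + (5 + Y)*(E + Y))
n(j, k) = 6 - 30*j - 6*j² - 3*k (n(j, k) = -3*(k + (-2 + j² + 5*j + 5*j + j*j)) = -3*(k + (-2 + j² + 5*j + 5*j + j²)) = -3*(k + (-2 + 2*j² + 10*j)) = -3*(-2 + k + 2*j² + 10*j) = 6 - 30*j - 6*j² - 3*k)
b = -108
(t(1, f(0, -1))*n(5, -9))*b = ((-10 - 2)*(6 - 30*5 - 6*5² - 3*(-9)))*(-108) = -12*(6 - 150 - 6*25 + 27)*(-108) = -12*(6 - 150 - 150 + 27)*(-108) = -12*(-267)*(-108) = 3204*(-108) = -346032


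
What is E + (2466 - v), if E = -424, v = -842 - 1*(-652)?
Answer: 2232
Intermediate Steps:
v = -190 (v = -842 + 652 = -190)
E + (2466 - v) = -424 + (2466 - 1*(-190)) = -424 + (2466 + 190) = -424 + 2656 = 2232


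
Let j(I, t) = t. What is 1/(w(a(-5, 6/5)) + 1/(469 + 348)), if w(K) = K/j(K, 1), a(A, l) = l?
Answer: 4085/4907 ≈ 0.83248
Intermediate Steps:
w(K) = K (w(K) = K/1 = K*1 = K)
1/(w(a(-5, 6/5)) + 1/(469 + 348)) = 1/(6/5 + 1/(469 + 348)) = 1/(6*(⅕) + 1/817) = 1/(6/5 + 1/817) = 1/(4907/4085) = 4085/4907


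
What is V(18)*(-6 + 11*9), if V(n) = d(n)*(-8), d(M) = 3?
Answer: -2232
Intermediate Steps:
V(n) = -24 (V(n) = 3*(-8) = -24)
V(18)*(-6 + 11*9) = -24*(-6 + 11*9) = -24*(-6 + 99) = -24*93 = -2232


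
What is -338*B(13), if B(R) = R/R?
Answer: -338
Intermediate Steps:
B(R) = 1
-338*B(13) = -338*1 = -338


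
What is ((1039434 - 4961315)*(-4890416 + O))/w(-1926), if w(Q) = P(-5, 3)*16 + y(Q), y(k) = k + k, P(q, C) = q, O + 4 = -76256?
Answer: -4869678059389/983 ≈ -4.9539e+9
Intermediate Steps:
O = -76260 (O = -4 - 76256 = -76260)
y(k) = 2*k
w(Q) = -80 + 2*Q (w(Q) = -5*16 + 2*Q = -80 + 2*Q)
((1039434 - 4961315)*(-4890416 + O))/w(-1926) = ((1039434 - 4961315)*(-4890416 - 76260))/(-80 + 2*(-1926)) = (-3921881*(-4966676))/(-80 - 3852) = 19478712237556/(-3932) = 19478712237556*(-1/3932) = -4869678059389/983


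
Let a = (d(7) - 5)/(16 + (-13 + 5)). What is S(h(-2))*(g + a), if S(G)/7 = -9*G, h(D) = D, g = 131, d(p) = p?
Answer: 33075/2 ≈ 16538.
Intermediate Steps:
S(G) = -63*G (S(G) = 7*(-9*G) = -63*G)
a = ¼ (a = (7 - 5)/(16 + (-13 + 5)) = 2/(16 - 8) = 2/8 = 2*(⅛) = ¼ ≈ 0.25000)
S(h(-2))*(g + a) = (-63*(-2))*(131 + ¼) = 126*(525/4) = 33075/2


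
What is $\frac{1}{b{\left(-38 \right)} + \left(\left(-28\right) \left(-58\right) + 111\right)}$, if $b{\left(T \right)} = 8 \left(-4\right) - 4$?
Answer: $\frac{1}{1699} \approx 0.00058858$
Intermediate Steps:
$b{\left(T \right)} = -36$ ($b{\left(T \right)} = -32 - 4 = -36$)
$\frac{1}{b{\left(-38 \right)} + \left(\left(-28\right) \left(-58\right) + 111\right)} = \frac{1}{-36 + \left(\left(-28\right) \left(-58\right) + 111\right)} = \frac{1}{-36 + \left(1624 + 111\right)} = \frac{1}{-36 + 1735} = \frac{1}{1699}$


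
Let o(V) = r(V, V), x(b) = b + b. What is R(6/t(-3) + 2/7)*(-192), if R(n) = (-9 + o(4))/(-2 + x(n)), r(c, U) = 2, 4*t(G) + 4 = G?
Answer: -4704/29 ≈ -162.21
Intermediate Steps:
t(G) = -1 + G/4
x(b) = 2*b
o(V) = 2
R(n) = -7/(-2 + 2*n) (R(n) = (-9 + 2)/(-2 + 2*n) = -7/(-2 + 2*n))
R(6/t(-3) + 2/7)*(-192) = -7/(-2 + 2*(6/(-1 + (¼)*(-3)) + 2/7))*(-192) = -7/(-2 + 2*(6/(-1 - ¾) + 2*(⅐)))*(-192) = -7/(-2 + 2*(6/(-7/4) + 2/7))*(-192) = -7/(-2 + 2*(6*(-4/7) + 2/7))*(-192) = -7/(-2 + 2*(-24/7 + 2/7))*(-192) = -7/(-2 + 2*(-22/7))*(-192) = -7/(-2 - 44/7)*(-192) = -7/(-58/7)*(-192) = -7*(-7/58)*(-192) = (49/58)*(-192) = -4704/29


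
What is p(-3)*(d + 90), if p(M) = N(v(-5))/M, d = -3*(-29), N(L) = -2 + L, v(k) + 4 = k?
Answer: 649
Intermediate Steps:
v(k) = -4 + k
d = 87
p(M) = -11/M (p(M) = (-2 + (-4 - 5))/M = (-2 - 9)/M = -11/M)
p(-3)*(d + 90) = (-11/(-3))*(87 + 90) = -11*(-1/3)*177 = (11/3)*177 = 649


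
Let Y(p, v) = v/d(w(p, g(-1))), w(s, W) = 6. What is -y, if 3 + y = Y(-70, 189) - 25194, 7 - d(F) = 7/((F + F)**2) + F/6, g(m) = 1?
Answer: 21566613/857 ≈ 25165.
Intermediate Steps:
d(F) = 7 - 7/(4*F**2) - F/6 (d(F) = 7 - (7/((F + F)**2) + F/6) = 7 - (7/((2*F)**2) + F*(1/6)) = 7 - (7/((4*F**2)) + F/6) = 7 - (7*(1/(4*F**2)) + F/6) = 7 - (7/(4*F**2) + F/6) = 7 - (F/6 + 7/(4*F**2)) = 7 + (-7/(4*F**2) - F/6) = 7 - 7/(4*F**2) - F/6)
Y(p, v) = 144*v/857 (Y(p, v) = v/(7 - 7/4/6**2 - 1/6*6) = v/(7 - 7/4*1/36 - 1) = v/(7 - 7/144 - 1) = v/(857/144) = v*(144/857) = 144*v/857)
y = -21566613/857 (y = -3 + ((144/857)*189 - 25194) = -3 + (27216/857 - 25194) = -3 - 21564042/857 = -21566613/857 ≈ -25165.)
-y = -1*(-21566613/857) = 21566613/857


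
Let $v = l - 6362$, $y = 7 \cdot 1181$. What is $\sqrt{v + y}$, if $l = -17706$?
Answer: $i \sqrt{15801} \approx 125.7 i$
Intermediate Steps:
$y = 8267$
$v = -24068$ ($v = -17706 - 6362 = -24068$)
$\sqrt{v + y} = \sqrt{-24068 + 8267} = \sqrt{-15801} = i \sqrt{15801}$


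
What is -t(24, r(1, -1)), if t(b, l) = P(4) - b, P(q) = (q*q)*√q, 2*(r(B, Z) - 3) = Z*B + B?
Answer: -8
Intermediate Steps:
r(B, Z) = 3 + B/2 + B*Z/2 (r(B, Z) = 3 + (Z*B + B)/2 = 3 + (B*Z + B)/2 = 3 + (B + B*Z)/2 = 3 + (B/2 + B*Z/2) = 3 + B/2 + B*Z/2)
P(q) = q^(5/2) (P(q) = q²*√q = q^(5/2))
t(b, l) = 32 - b (t(b, l) = 4^(5/2) - b = 32 - b)
-t(24, r(1, -1)) = -(32 - 1*24) = -(32 - 24) = -1*8 = -8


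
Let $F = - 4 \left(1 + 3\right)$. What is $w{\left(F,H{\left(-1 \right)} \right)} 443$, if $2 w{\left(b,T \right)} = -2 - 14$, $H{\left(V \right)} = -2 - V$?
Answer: $-3544$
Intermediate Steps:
$F = -16$ ($F = \left(-4\right) 4 = -16$)
$w{\left(b,T \right)} = -8$ ($w{\left(b,T \right)} = \frac{-2 - 14}{2} = \frac{1}{2} \left(-16\right) = -8$)
$w{\left(F,H{\left(-1 \right)} \right)} 443 = \left(-8\right) 443 = -3544$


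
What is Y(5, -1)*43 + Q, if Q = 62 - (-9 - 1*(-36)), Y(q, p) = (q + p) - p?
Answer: 250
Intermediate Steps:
Y(q, p) = q (Y(q, p) = (p + q) - p = q)
Q = 35 (Q = 62 - (-9 + 36) = 62 - 1*27 = 62 - 27 = 35)
Y(5, -1)*43 + Q = 5*43 + 35 = 215 + 35 = 250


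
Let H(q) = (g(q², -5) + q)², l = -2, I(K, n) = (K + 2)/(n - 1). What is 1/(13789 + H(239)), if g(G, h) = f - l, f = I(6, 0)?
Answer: 1/68078 ≈ 1.4689e-5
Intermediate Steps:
I(K, n) = (2 + K)/(-1 + n)
f = -8 (f = (2 + 6)/(-1 + 0) = 8/(-1) = -1*8 = -8)
g(G, h) = -6 (g(G, h) = -8 - 1*(-2) = -8 + 2 = -6)
H(q) = (-6 + q)²
1/(13789 + H(239)) = 1/(13789 + (-6 + 239)²) = 1/(13789 + 233²) = 1/(13789 + 54289) = 1/68078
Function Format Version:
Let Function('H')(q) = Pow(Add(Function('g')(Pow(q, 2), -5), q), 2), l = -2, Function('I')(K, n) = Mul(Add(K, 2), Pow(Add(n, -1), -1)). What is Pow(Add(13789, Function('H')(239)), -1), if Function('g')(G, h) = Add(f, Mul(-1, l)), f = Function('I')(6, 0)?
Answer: Rational(1, 68078) ≈ 1.4689e-5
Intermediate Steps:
Function('I')(K, n) = Mul(Pow(Add(-1, n), -1), Add(2, K)) (Function('I')(K, n) = Mul(Add(2, K), Pow(Add(-1, n), -1)) = Mul(Pow(Add(-1, n), -1), Add(2, K)))
f = -8 (f = Mul(Pow(Add(-1, 0), -1), Add(2, 6)) = Mul(Pow(-1, -1), 8) = Mul(-1, 8) = -8)
Function('g')(G, h) = -6 (Function('g')(G, h) = Add(-8, Mul(-1, -2)) = Add(-8, 2) = -6)
Function('H')(q) = Pow(Add(-6, q), 2)
Pow(Add(13789, Function('H')(239)), -1) = Pow(Add(13789, Pow(Add(-6, 239), 2)), -1) = Pow(Add(13789, Pow(233, 2)), -1) = Pow(Add(13789, 54289), -1) = Pow(68078, -1) = Rational(1, 68078)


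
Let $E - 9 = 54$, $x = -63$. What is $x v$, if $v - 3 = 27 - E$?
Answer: $2079$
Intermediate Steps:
$E = 63$ ($E = 9 + 54 = 63$)
$v = -33$ ($v = 3 + \left(27 - 63\right) = 3 - 36 = -33$)
$x v = \left(-63\right) \left(-33\right) = 2079$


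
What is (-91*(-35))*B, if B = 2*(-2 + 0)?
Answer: -12740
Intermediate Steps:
B = -4 (B = 2*(-2) = -4)
(-91*(-35))*B = -91*(-35)*(-4) = 3185*(-4) = -12740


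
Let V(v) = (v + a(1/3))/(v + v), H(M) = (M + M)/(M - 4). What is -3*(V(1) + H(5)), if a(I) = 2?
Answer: -69/2 ≈ -34.500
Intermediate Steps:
H(M) = 2*M/(-4 + M) (H(M) = (2*M)/(-4 + M) = 2*M/(-4 + M))
V(v) = (2 + v)/(2*v) (V(v) = (v + 2)/(v + v) = (2 + v)/((2*v)) = (2 + v)*(1/(2*v)) = (2 + v)/(2*v))
-3*(V(1) + H(5)) = -3*((½)*(2 + 1)/1 + 2*5/(-4 + 5)) = -3*((½)*1*3 + 2*5/1) = -3*(3/2 + 2*5*1) = -3*(3/2 + 10) = -3*23/2 = -69/2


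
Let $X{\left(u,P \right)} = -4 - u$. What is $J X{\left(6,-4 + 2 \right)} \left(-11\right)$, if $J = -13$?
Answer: $-1430$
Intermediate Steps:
$J X{\left(6,-4 + 2 \right)} \left(-11\right) = - 13 \left(-4 - 6\right) \left(-11\right) = \left(-13\right) \left(-10\right) \left(-11\right) = 130 \left(-11\right) = -1430$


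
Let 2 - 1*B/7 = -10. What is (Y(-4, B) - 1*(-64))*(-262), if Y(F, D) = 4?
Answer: -17816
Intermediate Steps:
B = 84 (B = 14 - 7*(-10) = 14 + 70 = 84)
(Y(-4, B) - 1*(-64))*(-262) = (4 - 1*(-64))*(-262) = (4 + 64)*(-262) = 68*(-262) = -17816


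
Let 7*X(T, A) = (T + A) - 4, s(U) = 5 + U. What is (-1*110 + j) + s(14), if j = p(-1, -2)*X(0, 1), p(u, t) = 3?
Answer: -646/7 ≈ -92.286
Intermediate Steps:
X(T, A) = -4/7 + A/7 + T/7 (X(T, A) = ((T + A) - 4)/7 = ((A + T) - 4)/7 = (-4 + A + T)/7 = -4/7 + A/7 + T/7)
j = -9/7 (j = 3*(-4/7 + (1/7)*1 + (1/7)*0) = 3*(-4/7 + 1/7 + 0) = 3*(-3/7) = -9/7 ≈ -1.2857)
(-1*110 + j) + s(14) = (-1*110 - 9/7) + (5 + 14) = (-110 - 9/7) + 19 = -779/7 + 19 = -646/7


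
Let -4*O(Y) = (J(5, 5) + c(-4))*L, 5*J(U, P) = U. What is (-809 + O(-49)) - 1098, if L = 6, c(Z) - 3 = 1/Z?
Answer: -15301/8 ≈ -1912.6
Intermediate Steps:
c(Z) = 3 + 1/Z
J(U, P) = U/5
O(Y) = -45/8 (O(Y) = -((⅕)*5 + (3 + 1/(-4)))*6/4 = -(1 + (3 - ¼))*6/4 = -(1 + 11/4)*6/4 = -15*6/16 = -¼*45/2 = -45/8)
(-809 + O(-49)) - 1098 = (-809 - 45/8) - 1098 = -6517/8 - 1098 = -15301/8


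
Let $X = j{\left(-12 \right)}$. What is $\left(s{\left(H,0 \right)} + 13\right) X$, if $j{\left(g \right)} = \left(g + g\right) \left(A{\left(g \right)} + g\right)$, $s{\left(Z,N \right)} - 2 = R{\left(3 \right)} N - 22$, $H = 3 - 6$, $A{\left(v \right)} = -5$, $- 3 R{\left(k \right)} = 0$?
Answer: $-2856$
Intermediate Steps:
$R{\left(k \right)} = 0$ ($R{\left(k \right)} = \left(- \frac{1}{3}\right) 0 = 0$)
$H = -3$
$s{\left(Z,N \right)} = -20$ ($s{\left(Z,N \right)} = 2 - \left(22 + 0 N\right) = 2 + \left(0 - 22\right) = 2 - 22 = -20$)
$j{\left(g \right)} = 2 g \left(-5 + g\right)$ ($j{\left(g \right)} = \left(g + g\right) \left(-5 + g\right) = 2 g \left(-5 + g\right)$)
$X = 408$ ($X = 2 \left(-12\right) \left(-5 - 12\right) = 2 \left(-12\right) \left(-17\right) = 408$)
$\left(s{\left(H,0 \right)} + 13\right) X = \left(-20 + 13\right) 408 = \left(-7\right) 408 = -2856$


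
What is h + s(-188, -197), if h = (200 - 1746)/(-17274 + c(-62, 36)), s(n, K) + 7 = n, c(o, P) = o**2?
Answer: -1308652/6715 ≈ -194.88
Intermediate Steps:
s(n, K) = -7 + n
h = 773/6715 (h = (200 - 1746)/(-17274 + (-62)**2) = -1546/(-17274 + 3844) = -1546/(-13430) = -1546*(-1/13430) = 773/6715 ≈ 0.11512)
h + s(-188, -197) = 773/6715 + (-7 - 188) = 773/6715 - 195 = -1308652/6715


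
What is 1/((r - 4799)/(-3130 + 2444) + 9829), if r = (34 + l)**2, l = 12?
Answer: 686/6745377 ≈ 0.00010170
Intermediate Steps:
r = 2116 (r = (34 + 12)**2 = 46**2 = 2116)
1/((r - 4799)/(-3130 + 2444) + 9829) = 1/((2116 - 4799)/(-3130 + 2444) + 9829) = 1/(-2683/(-686) + 9829) = 1/(-2683*(-1/686) + 9829) = 1/(2683/686 + 9829) = 1/(6745377/686) = 686/6745377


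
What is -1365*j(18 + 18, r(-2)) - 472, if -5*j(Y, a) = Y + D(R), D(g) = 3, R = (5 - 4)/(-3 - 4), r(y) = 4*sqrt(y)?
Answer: 10175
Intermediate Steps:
R = -1/7 (R = 1/(-7) = 1*(-1/7) = -1/7 ≈ -0.14286)
j(Y, a) = -3/5 - Y/5 (j(Y, a) = -(Y + 3)/5 = -(3 + Y)/5 = -3/5 - Y/5)
-1365*j(18 + 18, r(-2)) - 472 = -1365*(-3/5 - (18 + 18)/5) - 472 = -1365*(-3/5 - 1/5*36) - 472 = -1365*(-3/5 - 36/5) - 472 = -1365*(-39/5) - 472 = 10647 - 472 = 10175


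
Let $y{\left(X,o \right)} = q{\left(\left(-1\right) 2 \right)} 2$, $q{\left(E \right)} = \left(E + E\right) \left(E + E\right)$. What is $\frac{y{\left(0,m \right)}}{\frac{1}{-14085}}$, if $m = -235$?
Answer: $-450720$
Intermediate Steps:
$q{\left(E \right)} = 4 E^{2}$ ($q{\left(E \right)} = 2 E 2 E = 4 E^{2}$)
$y{\left(X,o \right)} = 32$ ($y{\left(X,o \right)} = 4 \left(\left(-1\right) 2\right)^{2} \cdot 2 = 4 \left(-2\right)^{2} \cdot 2 = 4 \cdot 4 \cdot 2 = 16 \cdot 2 = 32$)
$\frac{y{\left(0,m \right)}}{\frac{1}{-14085}} = \frac{32}{\frac{1}{-14085}} = \frac{32}{- \frac{1}{14085}} = 32 \left(-14085\right) = -450720$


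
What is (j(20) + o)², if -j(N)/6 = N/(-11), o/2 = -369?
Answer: 63968004/121 ≈ 5.2866e+5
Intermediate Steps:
o = -738 (o = 2*(-369) = -738)
j(N) = 6*N/11 (j(N) = -6*N/(-11) = -6*N*(-1)/11 = -(-6)*N/11 = 6*N/11)
(j(20) + o)² = ((6/11)*20 - 738)² = (120/11 - 738)² = (-7998/11)² = 63968004/121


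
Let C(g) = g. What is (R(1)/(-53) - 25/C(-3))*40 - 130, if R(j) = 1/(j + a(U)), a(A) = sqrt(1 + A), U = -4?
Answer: 32300/159 + 10*I*sqrt(3)/53 ≈ 203.14 + 0.3268*I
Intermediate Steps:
R(j) = 1/(j + I*sqrt(3)) (R(j) = 1/(j + sqrt(1 - 4)) = 1/(j + sqrt(-3)) = 1/(j + I*sqrt(3)))
(R(1)/(-53) - 25/C(-3))*40 - 130 = (1/((1 + I*sqrt(3))*(-53)) - 25/(-3))*40 - 130 = (-1/53/(1 + I*sqrt(3)) - 25*(-1/3))*40 - 130 = (-1/(53*(1 + I*sqrt(3))) + 25/3)*40 - 130 = (25/3 - 1/(53*(1 + I*sqrt(3))))*40 - 130 = (1000/3 - 40/(53*(1 + I*sqrt(3)))) - 130 = 610/3 - 40/(53*(1 + I*sqrt(3)))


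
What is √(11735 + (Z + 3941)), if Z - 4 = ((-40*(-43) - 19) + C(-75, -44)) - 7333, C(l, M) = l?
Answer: √9973 ≈ 99.865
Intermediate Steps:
Z = -5703 (Z = 4 + (((-40*(-43) - 19) - 75) - 7333) = 4 + (((1720 - 19) - 75) - 7333) = 4 + ((1701 - 75) - 7333) = 4 + (1626 - 7333) = 4 - 5707 = -5703)
√(11735 + (Z + 3941)) = √(11735 + (-5703 + 3941)) = √(11735 - 1762) = √9973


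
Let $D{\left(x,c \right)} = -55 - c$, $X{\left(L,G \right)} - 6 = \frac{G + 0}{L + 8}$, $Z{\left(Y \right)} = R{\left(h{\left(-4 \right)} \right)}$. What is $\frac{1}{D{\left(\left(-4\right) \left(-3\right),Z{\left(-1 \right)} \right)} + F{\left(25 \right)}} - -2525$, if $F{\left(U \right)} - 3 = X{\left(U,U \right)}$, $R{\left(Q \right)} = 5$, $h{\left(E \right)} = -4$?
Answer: $\frac{4186417}{1658} \approx 2525.0$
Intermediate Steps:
$Z{\left(Y \right)} = 5$
$X{\left(L,G \right)} = 6 + \frac{G}{8 + L}$ ($X{\left(L,G \right)} = 6 + \frac{G + 0}{L + 8} = 6 + \frac{G}{8 + L}$)
$F{\left(U \right)} = 3 + \frac{48 + 7 U}{8 + U}$ ($F{\left(U \right)} = 3 + \frac{48 + U + 6 U}{8 + U} = 3 + \frac{48 + 7 U}{8 + U}$)
$\frac{1}{D{\left(\left(-4\right) \left(-3\right),Z{\left(-1 \right)} \right)} + F{\left(25 \right)}} - -2525 = \frac{1}{\left(-55 - 5\right) + \frac{2 \left(36 + 5 \cdot 25\right)}{8 + 25}} - -2525 = \frac{1}{\left(-55 - 5\right) + \frac{2 \left(36 + 125\right)}{33}} + 2525 = \frac{1}{-60 + 2 \cdot \frac{1}{33} \cdot 161} + 2525 = \frac{1}{-60 + \frac{322}{33}} + 2525 = \frac{1}{- \frac{1658}{33}} + 2525 = - \frac{33}{1658} + 2525 = \frac{4186417}{1658}$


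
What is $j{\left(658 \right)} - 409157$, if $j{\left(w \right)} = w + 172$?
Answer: $-408327$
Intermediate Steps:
$j{\left(w \right)} = 172 + w$
$j{\left(658 \right)} - 409157 = \left(172 + 658\right) - 409157 = 830 - 409157 = -408327$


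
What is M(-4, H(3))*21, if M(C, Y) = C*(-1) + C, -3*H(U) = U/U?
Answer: 0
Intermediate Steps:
H(U) = -⅓ (H(U) = -U/(3*U) = -⅓*1 = -⅓)
M(C, Y) = 0 (M(C, Y) = -C + C = 0)
M(-4, H(3))*21 = 0*21 = 0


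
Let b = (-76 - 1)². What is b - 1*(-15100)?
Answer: 21029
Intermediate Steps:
b = 5929 (b = (-77)² = 5929)
b - 1*(-15100) = 5929 - 1*(-15100) = 5929 + 15100 = 21029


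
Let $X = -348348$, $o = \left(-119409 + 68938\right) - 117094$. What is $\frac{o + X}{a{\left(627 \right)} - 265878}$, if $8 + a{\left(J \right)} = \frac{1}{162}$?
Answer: $\frac{83577906}{43073531} \approx 1.9404$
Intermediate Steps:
$o = -167565$ ($o = -50471 - 117094 = -167565$)
$a{\left(J \right)} = - \frac{1295}{162}$ ($a{\left(J \right)} = -8 + \frac{1}{162} = - \frac{1295}{162}$)
$\frac{o + X}{a{\left(627 \right)} - 265878} = \frac{-167565 - 348348}{- \frac{1295}{162} - 265878} = - \frac{515913}{- \frac{43073531}{162}} = \left(-515913\right) \left(- \frac{162}{43073531}\right) = \frac{83577906}{43073531}$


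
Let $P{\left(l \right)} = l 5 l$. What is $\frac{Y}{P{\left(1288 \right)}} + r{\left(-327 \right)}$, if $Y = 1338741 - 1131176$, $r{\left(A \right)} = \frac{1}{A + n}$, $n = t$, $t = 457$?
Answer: $\frac{3527817}{107831360} \approx 0.032716$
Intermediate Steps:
$n = 457$
$r{\left(A \right)} = \frac{1}{457 + A}$ ($r{\left(A \right)} = \frac{1}{A + 457} = \frac{1}{457 + A}$)
$Y = 207565$ ($Y = 1338741 - 1131176 = 207565$)
$P{\left(l \right)} = 5 l^{2}$ ($P{\left(l \right)} = 5 l l = 5 l^{2}$)
$\frac{Y}{P{\left(1288 \right)}} + r{\left(-327 \right)} = \frac{207565}{5 \cdot 1288^{2}} + \frac{1}{457 - 327} = \frac{207565}{5 \cdot 1658944} + \frac{1}{130} = \frac{207565}{8294720} + \frac{1}{130} = 207565 \cdot \frac{1}{8294720} + \frac{1}{130} = \frac{41513}{1658944} + \frac{1}{130} = \frac{3527817}{107831360}$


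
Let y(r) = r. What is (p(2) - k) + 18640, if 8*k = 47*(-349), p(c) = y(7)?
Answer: 165579/8 ≈ 20697.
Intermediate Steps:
p(c) = 7
k = -16403/8 (k = (47*(-349))/8 = (⅛)*(-16403) = -16403/8 ≈ -2050.4)
(p(2) - k) + 18640 = (7 - 1*(-16403/8)) + 18640 = (7 + 16403/8) + 18640 = 16459/8 + 18640 = 165579/8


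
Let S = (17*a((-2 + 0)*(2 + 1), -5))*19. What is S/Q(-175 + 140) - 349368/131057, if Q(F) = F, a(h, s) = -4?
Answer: 157097764/4586995 ≈ 34.249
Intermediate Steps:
S = -1292 (S = (17*(-4))*19 = -68*19 = -1292)
S/Q(-175 + 140) - 349368/131057 = -1292/(-175 + 140) - 349368/131057 = -1292/(-35) - 349368*1/131057 = -1292*(-1/35) - 349368/131057 = 1292/35 - 349368/131057 = 157097764/4586995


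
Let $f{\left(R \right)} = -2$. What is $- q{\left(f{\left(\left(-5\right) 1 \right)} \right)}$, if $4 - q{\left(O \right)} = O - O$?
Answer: $-4$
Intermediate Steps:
$q{\left(O \right)} = 4$ ($q{\left(O \right)} = 4 - \left(O - O\right) = 4 - 0 = 4 + 0 = 4$)
$- q{\left(f{\left(\left(-5\right) 1 \right)} \right)} = \left(-1\right) 4 = -4$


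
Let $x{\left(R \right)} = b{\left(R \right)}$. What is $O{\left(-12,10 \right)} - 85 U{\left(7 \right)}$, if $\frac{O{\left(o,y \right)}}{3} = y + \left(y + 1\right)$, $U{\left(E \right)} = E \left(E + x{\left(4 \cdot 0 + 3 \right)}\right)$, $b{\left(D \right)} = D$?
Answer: $-5887$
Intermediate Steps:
$x{\left(R \right)} = R$
$U{\left(E \right)} = E \left(3 + E\right)$ ($U{\left(E \right)} = E \left(E + \left(4 \cdot 0 + 3\right)\right) = E \left(E + \left(0 + 3\right)\right) = E \left(E + 3\right) = E \left(3 + E\right)$)
$O{\left(o,y \right)} = 3 + 6 y$ ($O{\left(o,y \right)} = 3 \left(y + \left(y + 1\right)\right) = 3 \left(y + \left(1 + y\right)\right) = 3 \left(1 + 2 y\right) = 3 + 6 y$)
$O{\left(-12,10 \right)} - 85 U{\left(7 \right)} = \left(3 + 6 \cdot 10\right) - 85 \cdot 7 \left(3 + 7\right) = \left(3 + 60\right) - 85 \cdot 7 \cdot 10 = 63 - 5950 = -5887$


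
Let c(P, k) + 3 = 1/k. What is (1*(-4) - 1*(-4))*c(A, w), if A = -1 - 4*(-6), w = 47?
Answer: 0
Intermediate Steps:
A = 23 (A = -1 + 24 = 23)
c(P, k) = -3 + 1/k
(1*(-4) - 1*(-4))*c(A, w) = (1*(-4) - 1*(-4))*(-3 + 1/47) = (-4 + 4)*(-3 + 1/47) = 0*(-140/47) = 0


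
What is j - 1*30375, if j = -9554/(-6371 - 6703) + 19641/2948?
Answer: -585216457687/19271076 ≈ -30368.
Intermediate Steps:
j = 142475813/19271076 (j = -9554/(-13074) + 19641*(1/2948) = -9554*(-1/13074) + 19641/2948 = 4777/6537 + 19641/2948 = 142475813/19271076 ≈ 7.3932)
j - 1*30375 = 142475813/19271076 - 1*30375 = 142475813/19271076 - 30375 = -585216457687/19271076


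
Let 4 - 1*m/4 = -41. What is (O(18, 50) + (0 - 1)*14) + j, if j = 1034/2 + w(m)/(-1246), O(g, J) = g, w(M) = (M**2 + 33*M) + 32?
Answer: 305397/623 ≈ 490.20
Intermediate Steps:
m = 180 (m = 16 - 4*(-41) = 16 + 164 = 180)
w(M) = 32 + M**2 + 33*M
j = 302905/623 (j = 1034/2 + (32 + 180**2 + 33*180)/(-1246) = 1034*(1/2) + (32 + 32400 + 5940)*(-1/1246) = 517 + 38372*(-1/1246) = 517 - 19186/623 = 302905/623 ≈ 486.20)
(O(18, 50) + (0 - 1)*14) + j = (18 + (0 - 1)*14) + 302905/623 = (18 - 1*14) + 302905/623 = (18 - 14) + 302905/623 = 4 + 302905/623 = 305397/623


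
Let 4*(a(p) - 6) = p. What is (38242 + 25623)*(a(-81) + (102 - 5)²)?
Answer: 2399982835/4 ≈ 6.0000e+8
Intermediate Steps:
a(p) = 6 + p/4
(38242 + 25623)*(a(-81) + (102 - 5)²) = (38242 + 25623)*((6 + (¼)*(-81)) + (102 - 5)²) = 63865*((6 - 81/4) + 97²) = 63865*(-57/4 + 9409) = 63865*(37579/4) = 2399982835/4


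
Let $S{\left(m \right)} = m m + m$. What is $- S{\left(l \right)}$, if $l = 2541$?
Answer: $-6459222$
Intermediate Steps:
$S{\left(m \right)} = m + m^{2}$ ($S{\left(m \right)} = m^{2} + m = m + m^{2}$)
$- S{\left(l \right)} = - 2541 \left(1 + 2541\right) = - 2541 \cdot 2542 = \left(-1\right) 6459222 = -6459222$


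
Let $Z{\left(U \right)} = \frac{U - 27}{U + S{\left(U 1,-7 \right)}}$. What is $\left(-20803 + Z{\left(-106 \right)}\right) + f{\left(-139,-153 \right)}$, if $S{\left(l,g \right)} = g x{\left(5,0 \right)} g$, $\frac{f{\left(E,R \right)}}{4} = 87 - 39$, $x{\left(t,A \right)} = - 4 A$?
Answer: $- \frac{2184633}{106} \approx -20610.0$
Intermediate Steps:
$f{\left(E,R \right)} = 192$ ($f{\left(E,R \right)} = 4 \left(87 - 39\right) = 4 \cdot 48 = 192$)
$S{\left(l,g \right)} = 0$ ($S{\left(l,g \right)} = g \left(\left(-4\right) 0\right) g = g 0 g = 0 g = 0$)
$Z{\left(U \right)} = \frac{-27 + U}{U}$ ($Z{\left(U \right)} = \frac{U - 27}{U + 0} = \frac{-27 + U}{U}$)
$\left(-20803 + Z{\left(-106 \right)}\right) + f{\left(-139,-153 \right)} = \left(-20803 + \frac{-27 - 106}{-106}\right) + 192 = \left(-20803 - - \frac{133}{106}\right) + 192 = \left(-20803 + \frac{133}{106}\right) + 192 = - \frac{2204985}{106} + 192 = - \frac{2184633}{106}$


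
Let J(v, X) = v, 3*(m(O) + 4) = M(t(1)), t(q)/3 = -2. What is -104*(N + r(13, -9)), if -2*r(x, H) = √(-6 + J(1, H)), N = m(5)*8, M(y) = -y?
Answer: 1664 + 52*I*√5 ≈ 1664.0 + 116.28*I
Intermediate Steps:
t(q) = -6 (t(q) = 3*(-2) = -6)
m(O) = -2 (m(O) = -4 + (-1*(-6))/3 = -4 + (⅓)*6 = -4 + 2 = -2)
N = -16 (N = -2*8 = -16)
r(x, H) = -I*√5/2 (r(x, H) = -√(-6 + 1)/2 = -I*√5/2)
-104*(N + r(13, -9)) = -104*(-16 - I*√5/2) = 1664 + 52*I*√5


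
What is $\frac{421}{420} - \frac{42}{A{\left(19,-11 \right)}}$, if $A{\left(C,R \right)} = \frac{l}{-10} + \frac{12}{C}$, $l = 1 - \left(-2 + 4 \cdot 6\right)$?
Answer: $- \frac{1044367}{72660} \approx -14.373$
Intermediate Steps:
$l = -21$ ($l = 1 - \left(-2 + 24\right) = 1 - 22 = -21$)
$A{\left(C,R \right)} = \frac{21}{10} + \frac{12}{C}$ ($A{\left(C,R \right)} = - \frac{21}{-10} + \frac{12}{C} = \left(-21\right) \left(- \frac{1}{10}\right) + \frac{12}{C} = \frac{21}{10} + \frac{12}{C}$)
$\frac{421}{420} - \frac{42}{A{\left(19,-11 \right)}} = \frac{421}{420} - \frac{42}{\frac{21}{10} + \frac{12}{19}} = \frac{421}{420} - \frac{42}{\frac{519}{190}} = \frac{421}{420} - \frac{2660}{173} = - \frac{1044367}{72660}$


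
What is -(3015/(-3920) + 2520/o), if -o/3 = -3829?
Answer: 235761/428848 ≈ 0.54975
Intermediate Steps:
o = 11487 (o = -3*(-3829) = 11487)
-(3015/(-3920) + 2520/o) = -(3015/(-3920) + 2520/11487) = -(3015*(-1/3920) + 2520*(1/11487)) = -(-603/784 + 120/547) = -1*(-235761/428848) = 235761/428848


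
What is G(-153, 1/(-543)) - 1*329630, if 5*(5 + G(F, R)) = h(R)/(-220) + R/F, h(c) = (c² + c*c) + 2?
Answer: -272625104574319/827051445 ≈ -3.2964e+5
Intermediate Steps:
h(c) = 2 + 2*c² (h(c) = (c² + c²) + 2 = 2*c² + 2 = 2 + 2*c²)
G(F, R) = -2751/550 - R²/550 + R/(5*F) (G(F, R) = -5 + ((2 + 2*R²)/(-220) + R/F)/5 = -5 + ((2 + 2*R²)*(-1/220) + R/F)/5 = -5 + ((-1/110 - R²/110) + R/F)/5 = -5 + (-1/110 - R²/110 + R/F)/5 = -5 + (-1/550 - R²/550 + R/(5*F)) = -2751/550 - R²/550 + R/(5*F))
G(-153, 1/(-543)) - 1*329630 = (1/550)*(110/(-543) - 1*(-153)*(2751 + (1/(-543))²))/(-153) - 1*329630 = (1/550)*(-1/153)*(110*(-1/543) - 1*(-153)*(2751 + (-1/543)²)) - 329630 = (1/550)*(-1/153)*(-110/543 - 1*(-153)*(2751 + 1/294849)) - 329630 = (1/550)*(-1/153)*(-110/543 - 1*(-153)*811129600/294849) - 329630 = (1/550)*(-1/153)*(-110/543 + 13789203200/32761) - 329630 = (1/550)*(-1/153)*(41367589690/98283) - 329630 = -4136758969/827051445 - 329630 = -272625104574319/827051445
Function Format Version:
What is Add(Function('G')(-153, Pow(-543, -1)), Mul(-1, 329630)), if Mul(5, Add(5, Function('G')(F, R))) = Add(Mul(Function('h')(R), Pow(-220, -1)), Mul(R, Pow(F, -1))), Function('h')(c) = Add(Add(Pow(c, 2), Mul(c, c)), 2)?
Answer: Rational(-272625104574319, 827051445) ≈ -3.2964e+5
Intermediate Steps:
Function('h')(c) = Add(2, Mul(2, Pow(c, 2))) (Function('h')(c) = Add(Add(Pow(c, 2), Pow(c, 2)), 2) = Add(Mul(2, Pow(c, 2)), 2) = Add(2, Mul(2, Pow(c, 2))))
Function('G')(F, R) = Add(Rational(-2751, 550), Mul(Rational(-1, 550), Pow(R, 2)), Mul(Rational(1, 5), R, Pow(F, -1))) (Function('G')(F, R) = Add(-5, Mul(Rational(1, 5), Add(Mul(Add(2, Mul(2, Pow(R, 2))), Pow(-220, -1)), Mul(R, Pow(F, -1))))) = Add(-5, Mul(Rational(1, 5), Add(Mul(Add(2, Mul(2, Pow(R, 2))), Rational(-1, 220)), Mul(R, Pow(F, -1))))) = Add(-5, Mul(Rational(1, 5), Add(Add(Rational(-1, 110), Mul(Rational(-1, 110), Pow(R, 2))), Mul(R, Pow(F, -1))))) = Add(-5, Mul(Rational(1, 5), Add(Rational(-1, 110), Mul(Rational(-1, 110), Pow(R, 2)), Mul(R, Pow(F, -1))))) = Add(-5, Add(Rational(-1, 550), Mul(Rational(-1, 550), Pow(R, 2)), Mul(Rational(1, 5), R, Pow(F, -1)))) = Add(Rational(-2751, 550), Mul(Rational(-1, 550), Pow(R, 2)), Mul(Rational(1, 5), R, Pow(F, -1))))
Add(Function('G')(-153, Pow(-543, -1)), Mul(-1, 329630)) = Add(Mul(Rational(1, 550), Pow(-153, -1), Add(Mul(110, Pow(-543, -1)), Mul(-1, -153, Add(2751, Pow(Pow(-543, -1), 2))))), Mul(-1, 329630)) = Add(Mul(Rational(1, 550), Rational(-1, 153), Add(Mul(110, Rational(-1, 543)), Mul(-1, -153, Add(2751, Pow(Rational(-1, 543), 2))))), -329630) = Add(Mul(Rational(1, 550), Rational(-1, 153), Add(Rational(-110, 543), Mul(-1, -153, Add(2751, Rational(1, 294849))))), -329630) = Add(Mul(Rational(1, 550), Rational(-1, 153), Add(Rational(-110, 543), Mul(-1, -153, Rational(811129600, 294849)))), -329630) = Add(Mul(Rational(1, 550), Rational(-1, 153), Add(Rational(-110, 543), Rational(13789203200, 32761))), -329630) = Add(Mul(Rational(1, 550), Rational(-1, 153), Rational(41367589690, 98283)), -329630) = Add(Rational(-4136758969, 827051445), -329630) = Rational(-272625104574319, 827051445)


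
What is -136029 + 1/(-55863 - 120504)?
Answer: -23991026644/176367 ≈ -1.3603e+5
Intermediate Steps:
-136029 + 1/(-55863 - 120504) = -136029 + 1/(-176367) = -136029 - 1/176367 = -23991026644/176367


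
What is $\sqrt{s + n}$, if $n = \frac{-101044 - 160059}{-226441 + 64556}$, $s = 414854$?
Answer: $\frac{\sqrt{10872018671063305}}{161885} \approx 644.09$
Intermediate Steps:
$n = \frac{261103}{161885}$ ($n = - \frac{261103}{-161885} = \left(-261103\right) \left(- \frac{1}{161885}\right) = \frac{261103}{161885} \approx 1.6129$)
$\sqrt{s + n} = \sqrt{414854 + \frac{261103}{161885}} = \sqrt{\frac{67158900893}{161885}} = \frac{\sqrt{10872018671063305}}{161885}$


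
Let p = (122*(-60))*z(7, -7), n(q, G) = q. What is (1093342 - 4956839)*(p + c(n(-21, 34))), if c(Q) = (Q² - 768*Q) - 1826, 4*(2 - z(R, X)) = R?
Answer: -49889336761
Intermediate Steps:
z(R, X) = 2 - R/4
c(Q) = -1826 + Q² - 768*Q
p = -1830 (p = (122*(-60))*(2 - ¼*7) = -7320*(2 - 7/4) = -7320*¼ = -1830)
(1093342 - 4956839)*(p + c(n(-21, 34))) = (1093342 - 4956839)*(-1830 + (-1826 + (-21)² - 768*(-21))) = -3863497*(-1830 + (-1826 + 441 + 16128)) = -3863497*(-1830 + 14743) = -3863497*12913 = -49889336761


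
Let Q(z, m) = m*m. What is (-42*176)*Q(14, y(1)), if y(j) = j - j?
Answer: 0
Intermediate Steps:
y(j) = 0
Q(z, m) = m²
(-42*176)*Q(14, y(1)) = -42*176*0² = -7392*0 = 0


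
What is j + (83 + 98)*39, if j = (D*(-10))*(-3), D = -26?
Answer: 6279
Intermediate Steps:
j = -780 (j = -26*(-10)*(-3) = 260*(-3) = -780)
j + (83 + 98)*39 = -780 + (83 + 98)*39 = -780 + 181*39 = -780 + 7059 = 6279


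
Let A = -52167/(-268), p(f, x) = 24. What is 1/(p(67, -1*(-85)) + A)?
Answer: 268/58599 ≈ 0.0045735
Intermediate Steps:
A = 52167/268 (A = -52167*(-1/268) = 52167/268 ≈ 194.65)
1/(p(67, -1*(-85)) + A) = 1/(24 + 52167/268) = 1/(58599/268) = 268/58599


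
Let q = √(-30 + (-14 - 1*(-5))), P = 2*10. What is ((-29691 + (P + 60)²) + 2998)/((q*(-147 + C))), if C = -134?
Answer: -1561*I*√39/843 ≈ -11.564*I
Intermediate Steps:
P = 20
q = I*√39 (q = √(-30 + (-14 + 5)) = √(-30 - 9) = √(-39) = I*√39 ≈ 6.245*I)
((-29691 + (P + 60)²) + 2998)/((q*(-147 + C))) = ((-29691 + (20 + 60)²) + 2998)/(((I*√39)*(-147 - 134))) = ((-29691 + 80²) + 2998)/(((I*√39)*(-281))) = ((-29691 + 6400) + 2998)/((-281*I*√39)) = (-23291 + 2998)*(I*√39/10959) = -1561*I*√39/843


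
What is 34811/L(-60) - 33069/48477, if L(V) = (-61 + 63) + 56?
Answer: 561871615/937222 ≈ 599.51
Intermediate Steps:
L(V) = 58 (L(V) = 2 + 56 = 58)
34811/L(-60) - 33069/48477 = 34811/58 - 33069/48477 = 34811*(1/58) - 33069*1/48477 = 34811/58 - 11023/16159 = 561871615/937222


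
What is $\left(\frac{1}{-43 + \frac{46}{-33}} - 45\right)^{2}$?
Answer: $\frac{4350457764}{2146225} \approx 2027.0$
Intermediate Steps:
$\left(\frac{1}{-43 + \frac{46}{-33}} - 45\right)^{2} = \left(\frac{1}{-43 + 46 \left(- \frac{1}{33}\right)} - 45\right)^{2} = \left(\frac{1}{-43 - \frac{46}{33}} - 45\right)^{2} = \left(\frac{1}{- \frac{1465}{33}} - 45\right)^{2} = \left(- \frac{33}{1465} - 45\right)^{2} = \left(- \frac{65958}{1465}\right)^{2} = \frac{4350457764}{2146225}$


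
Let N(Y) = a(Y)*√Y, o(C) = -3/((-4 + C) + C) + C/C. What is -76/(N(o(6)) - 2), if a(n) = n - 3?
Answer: 77824/243 - 23104*√10/243 ≈ 19.600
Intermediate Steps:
o(C) = 1 - 3/(-4 + 2*C) (o(C) = -3/(-4 + 2*C) + 1 = 1 - 3/(-4 + 2*C))
a(n) = -3 + n
N(Y) = √Y*(-3 + Y) (N(Y) = (-3 + Y)*√Y = √Y*(-3 + Y))
-76/(N(o(6)) - 2) = -76/(√((-7/2 + 6)/(-2 + 6))*(-3 + (-7/2 + 6)/(-2 + 6)) - 2) = -76/(√((5/2)/4)*(-3 + (5/2)/4) - 2) = -76/(√((¼)*(5/2))*(-3 + (¼)*(5/2)) - 2) = -76/(√(5/8)*(-3 + 5/8) - 2) = -76/((√10/4)*(-19/8) - 2) = -76/(-19*√10/32 - 2) = -76/(-2 - 19*√10/32)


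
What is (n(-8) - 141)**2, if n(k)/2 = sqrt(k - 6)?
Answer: 19825 - 564*I*sqrt(14) ≈ 19825.0 - 2110.3*I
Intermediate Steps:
n(k) = 2*sqrt(-6 + k) (n(k) = 2*sqrt(k - 6) = 2*sqrt(-6 + k))
(n(-8) - 141)**2 = (2*sqrt(-6 - 8) - 141)**2 = (2*sqrt(-14) - 141)**2 = (2*(I*sqrt(14)) - 141)**2 = (2*I*sqrt(14) - 141)**2 = (-141 + 2*I*sqrt(14))**2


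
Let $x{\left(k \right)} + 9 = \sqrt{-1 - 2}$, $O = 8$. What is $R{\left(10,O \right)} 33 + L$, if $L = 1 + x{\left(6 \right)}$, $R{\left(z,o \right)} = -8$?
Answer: $-272 + i \sqrt{3} \approx -272.0 + 1.732 i$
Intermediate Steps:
$x{\left(k \right)} = -9 + i \sqrt{3}$ ($x{\left(k \right)} = -9 + \sqrt{-1 - 2} = -9 + \sqrt{-3} = -9 + i \sqrt{3}$)
$L = -8 + i \sqrt{3}$ ($L = 1 - \left(9 - i \sqrt{3}\right) = -8 + i \sqrt{3} \approx -8.0 + 1.732 i$)
$R{\left(10,O \right)} 33 + L = \left(-8\right) 33 - \left(8 - i \sqrt{3}\right) = -264 - \left(8 - i \sqrt{3}\right) = -272 + i \sqrt{3}$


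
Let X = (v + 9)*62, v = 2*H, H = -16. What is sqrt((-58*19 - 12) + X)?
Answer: 2*I*sqrt(635) ≈ 50.398*I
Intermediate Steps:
v = -32 (v = 2*(-16) = -32)
X = -1426 (X = (-32 + 9)*62 = -23*62 = -1426)
sqrt((-58*19 - 12) + X) = sqrt((-58*19 - 12) - 1426) = sqrt((-1102 - 12) - 1426) = sqrt(-1114 - 1426) = sqrt(-2540) = 2*I*sqrt(635)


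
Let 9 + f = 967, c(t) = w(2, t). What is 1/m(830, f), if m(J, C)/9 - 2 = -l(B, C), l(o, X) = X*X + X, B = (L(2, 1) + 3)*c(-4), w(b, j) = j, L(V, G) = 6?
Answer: -1/8268480 ≈ -1.2094e-7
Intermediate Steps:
c(t) = t
B = -36 (B = (6 + 3)*(-4) = 9*(-4) = -36)
l(o, X) = X + X**2 (l(o, X) = X**2 + X = X + X**2)
f = 958 (f = -9 + 967 = 958)
m(J, C) = 18 - 9*C*(1 + C) (m(J, C) = 18 + 9*(-C*(1 + C)) = 18 - 9*C*(1 + C))
1/m(830, f) = 1/(18 - 9*958*(1 + 958)) = 1/(18 - 9*958*959) = 1/(18 - 8268498) = 1/(-8268480) = -1/8268480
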